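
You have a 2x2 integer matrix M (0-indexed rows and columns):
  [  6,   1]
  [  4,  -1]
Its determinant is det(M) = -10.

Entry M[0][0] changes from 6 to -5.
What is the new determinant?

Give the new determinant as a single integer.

det is linear in row 0: changing M[0][0] by delta changes det by delta * cofactor(0,0).
Cofactor C_00 = (-1)^(0+0) * minor(0,0) = -1
Entry delta = -5 - 6 = -11
Det delta = -11 * -1 = 11
New det = -10 + 11 = 1

Answer: 1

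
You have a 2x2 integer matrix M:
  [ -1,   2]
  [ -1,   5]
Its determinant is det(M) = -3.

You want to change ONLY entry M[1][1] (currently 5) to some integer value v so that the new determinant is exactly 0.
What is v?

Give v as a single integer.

Answer: 2

Derivation:
det is linear in entry M[1][1]: det = old_det + (v - 5) * C_11
Cofactor C_11 = -1
Want det = 0: -3 + (v - 5) * -1 = 0
  (v - 5) = 3 / -1 = -3
  v = 5 + (-3) = 2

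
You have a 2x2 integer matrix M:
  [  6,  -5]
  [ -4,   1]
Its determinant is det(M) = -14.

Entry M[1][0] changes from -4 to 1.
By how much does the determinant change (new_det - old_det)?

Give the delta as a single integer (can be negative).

Cofactor C_10 = 5
Entry delta = 1 - -4 = 5
Det delta = entry_delta * cofactor = 5 * 5 = 25

Answer: 25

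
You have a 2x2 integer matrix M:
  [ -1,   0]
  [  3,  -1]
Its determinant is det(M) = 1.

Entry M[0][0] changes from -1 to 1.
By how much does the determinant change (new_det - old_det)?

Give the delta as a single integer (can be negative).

Cofactor C_00 = -1
Entry delta = 1 - -1 = 2
Det delta = entry_delta * cofactor = 2 * -1 = -2

Answer: -2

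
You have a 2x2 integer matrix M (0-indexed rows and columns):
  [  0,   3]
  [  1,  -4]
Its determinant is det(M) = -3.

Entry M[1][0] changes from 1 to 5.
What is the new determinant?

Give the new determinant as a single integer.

det is linear in row 1: changing M[1][0] by delta changes det by delta * cofactor(1,0).
Cofactor C_10 = (-1)^(1+0) * minor(1,0) = -3
Entry delta = 5 - 1 = 4
Det delta = 4 * -3 = -12
New det = -3 + -12 = -15

Answer: -15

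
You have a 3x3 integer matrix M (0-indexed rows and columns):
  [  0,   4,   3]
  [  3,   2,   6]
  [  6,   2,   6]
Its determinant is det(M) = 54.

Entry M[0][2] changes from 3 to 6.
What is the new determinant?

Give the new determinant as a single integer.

Answer: 36

Derivation:
det is linear in row 0: changing M[0][2] by delta changes det by delta * cofactor(0,2).
Cofactor C_02 = (-1)^(0+2) * minor(0,2) = -6
Entry delta = 6 - 3 = 3
Det delta = 3 * -6 = -18
New det = 54 + -18 = 36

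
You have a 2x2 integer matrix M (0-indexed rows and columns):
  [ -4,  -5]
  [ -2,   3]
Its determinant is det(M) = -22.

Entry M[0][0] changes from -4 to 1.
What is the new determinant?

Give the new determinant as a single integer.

Answer: -7

Derivation:
det is linear in row 0: changing M[0][0] by delta changes det by delta * cofactor(0,0).
Cofactor C_00 = (-1)^(0+0) * minor(0,0) = 3
Entry delta = 1 - -4 = 5
Det delta = 5 * 3 = 15
New det = -22 + 15 = -7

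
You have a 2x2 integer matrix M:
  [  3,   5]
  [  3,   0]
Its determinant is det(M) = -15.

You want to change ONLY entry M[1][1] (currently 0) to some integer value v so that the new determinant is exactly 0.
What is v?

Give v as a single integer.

det is linear in entry M[1][1]: det = old_det + (v - 0) * C_11
Cofactor C_11 = 3
Want det = 0: -15 + (v - 0) * 3 = 0
  (v - 0) = 15 / 3 = 5
  v = 0 + (5) = 5

Answer: 5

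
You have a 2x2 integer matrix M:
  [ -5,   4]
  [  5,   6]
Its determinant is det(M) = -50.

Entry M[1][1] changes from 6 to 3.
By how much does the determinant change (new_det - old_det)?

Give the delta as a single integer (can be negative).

Answer: 15

Derivation:
Cofactor C_11 = -5
Entry delta = 3 - 6 = -3
Det delta = entry_delta * cofactor = -3 * -5 = 15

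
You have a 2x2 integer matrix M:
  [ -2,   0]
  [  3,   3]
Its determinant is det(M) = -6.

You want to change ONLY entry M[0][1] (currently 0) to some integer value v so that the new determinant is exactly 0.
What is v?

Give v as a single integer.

Answer: -2

Derivation:
det is linear in entry M[0][1]: det = old_det + (v - 0) * C_01
Cofactor C_01 = -3
Want det = 0: -6 + (v - 0) * -3 = 0
  (v - 0) = 6 / -3 = -2
  v = 0 + (-2) = -2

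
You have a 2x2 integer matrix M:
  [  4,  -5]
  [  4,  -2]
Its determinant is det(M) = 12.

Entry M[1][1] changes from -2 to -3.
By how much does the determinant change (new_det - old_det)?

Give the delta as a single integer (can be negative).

Answer: -4

Derivation:
Cofactor C_11 = 4
Entry delta = -3 - -2 = -1
Det delta = entry_delta * cofactor = -1 * 4 = -4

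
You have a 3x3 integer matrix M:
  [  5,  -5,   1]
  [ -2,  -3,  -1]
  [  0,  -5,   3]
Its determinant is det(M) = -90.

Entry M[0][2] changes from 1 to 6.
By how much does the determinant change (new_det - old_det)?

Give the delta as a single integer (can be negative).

Answer: 50

Derivation:
Cofactor C_02 = 10
Entry delta = 6 - 1 = 5
Det delta = entry_delta * cofactor = 5 * 10 = 50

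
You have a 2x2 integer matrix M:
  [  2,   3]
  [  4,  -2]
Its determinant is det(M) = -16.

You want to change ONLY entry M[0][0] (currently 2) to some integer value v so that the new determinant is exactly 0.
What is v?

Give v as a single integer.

det is linear in entry M[0][0]: det = old_det + (v - 2) * C_00
Cofactor C_00 = -2
Want det = 0: -16 + (v - 2) * -2 = 0
  (v - 2) = 16 / -2 = -8
  v = 2 + (-8) = -6

Answer: -6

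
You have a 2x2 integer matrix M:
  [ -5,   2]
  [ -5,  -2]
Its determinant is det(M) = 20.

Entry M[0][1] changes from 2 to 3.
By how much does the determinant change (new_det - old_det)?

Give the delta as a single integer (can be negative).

Answer: 5

Derivation:
Cofactor C_01 = 5
Entry delta = 3 - 2 = 1
Det delta = entry_delta * cofactor = 1 * 5 = 5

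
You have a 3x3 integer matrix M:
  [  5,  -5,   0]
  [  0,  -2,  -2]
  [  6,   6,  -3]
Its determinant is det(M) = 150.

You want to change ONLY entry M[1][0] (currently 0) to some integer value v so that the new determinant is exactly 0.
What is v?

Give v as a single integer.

Answer: 10

Derivation:
det is linear in entry M[1][0]: det = old_det + (v - 0) * C_10
Cofactor C_10 = -15
Want det = 0: 150 + (v - 0) * -15 = 0
  (v - 0) = -150 / -15 = 10
  v = 0 + (10) = 10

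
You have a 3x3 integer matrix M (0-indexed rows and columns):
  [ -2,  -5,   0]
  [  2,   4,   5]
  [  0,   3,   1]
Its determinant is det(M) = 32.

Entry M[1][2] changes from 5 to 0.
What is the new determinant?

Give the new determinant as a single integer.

Answer: 2

Derivation:
det is linear in row 1: changing M[1][2] by delta changes det by delta * cofactor(1,2).
Cofactor C_12 = (-1)^(1+2) * minor(1,2) = 6
Entry delta = 0 - 5 = -5
Det delta = -5 * 6 = -30
New det = 32 + -30 = 2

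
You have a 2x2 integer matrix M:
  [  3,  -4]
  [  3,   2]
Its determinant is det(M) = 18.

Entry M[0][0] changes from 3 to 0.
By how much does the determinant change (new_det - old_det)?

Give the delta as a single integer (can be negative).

Cofactor C_00 = 2
Entry delta = 0 - 3 = -3
Det delta = entry_delta * cofactor = -3 * 2 = -6

Answer: -6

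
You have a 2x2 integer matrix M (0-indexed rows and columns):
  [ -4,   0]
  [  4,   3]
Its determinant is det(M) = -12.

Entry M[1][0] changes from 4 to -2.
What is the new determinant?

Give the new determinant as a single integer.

det is linear in row 1: changing M[1][0] by delta changes det by delta * cofactor(1,0).
Cofactor C_10 = (-1)^(1+0) * minor(1,0) = 0
Entry delta = -2 - 4 = -6
Det delta = -6 * 0 = 0
New det = -12 + 0 = -12

Answer: -12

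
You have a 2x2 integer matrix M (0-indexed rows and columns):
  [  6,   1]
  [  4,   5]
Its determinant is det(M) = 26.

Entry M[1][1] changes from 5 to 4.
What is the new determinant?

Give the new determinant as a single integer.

Answer: 20

Derivation:
det is linear in row 1: changing M[1][1] by delta changes det by delta * cofactor(1,1).
Cofactor C_11 = (-1)^(1+1) * minor(1,1) = 6
Entry delta = 4 - 5 = -1
Det delta = -1 * 6 = -6
New det = 26 + -6 = 20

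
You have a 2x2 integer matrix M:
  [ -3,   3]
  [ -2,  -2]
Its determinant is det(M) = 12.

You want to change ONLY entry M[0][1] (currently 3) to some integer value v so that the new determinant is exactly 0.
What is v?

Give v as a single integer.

Answer: -3

Derivation:
det is linear in entry M[0][1]: det = old_det + (v - 3) * C_01
Cofactor C_01 = 2
Want det = 0: 12 + (v - 3) * 2 = 0
  (v - 3) = -12 / 2 = -6
  v = 3 + (-6) = -3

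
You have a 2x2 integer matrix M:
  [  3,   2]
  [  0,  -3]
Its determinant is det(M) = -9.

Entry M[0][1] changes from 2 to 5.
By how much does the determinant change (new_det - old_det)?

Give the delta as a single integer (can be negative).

Cofactor C_01 = 0
Entry delta = 5 - 2 = 3
Det delta = entry_delta * cofactor = 3 * 0 = 0

Answer: 0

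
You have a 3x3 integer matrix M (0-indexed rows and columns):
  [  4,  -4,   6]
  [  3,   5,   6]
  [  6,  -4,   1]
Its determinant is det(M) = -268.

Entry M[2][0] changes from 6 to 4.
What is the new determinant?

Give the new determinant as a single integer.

Answer: -160

Derivation:
det is linear in row 2: changing M[2][0] by delta changes det by delta * cofactor(2,0).
Cofactor C_20 = (-1)^(2+0) * minor(2,0) = -54
Entry delta = 4 - 6 = -2
Det delta = -2 * -54 = 108
New det = -268 + 108 = -160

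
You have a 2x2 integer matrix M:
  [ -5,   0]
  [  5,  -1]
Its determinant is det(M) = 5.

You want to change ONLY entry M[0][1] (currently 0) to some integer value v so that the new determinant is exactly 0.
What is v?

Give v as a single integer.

det is linear in entry M[0][1]: det = old_det + (v - 0) * C_01
Cofactor C_01 = -5
Want det = 0: 5 + (v - 0) * -5 = 0
  (v - 0) = -5 / -5 = 1
  v = 0 + (1) = 1

Answer: 1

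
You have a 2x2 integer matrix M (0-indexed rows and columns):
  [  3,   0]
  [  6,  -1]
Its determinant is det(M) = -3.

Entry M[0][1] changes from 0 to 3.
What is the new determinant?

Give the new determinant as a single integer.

Answer: -21

Derivation:
det is linear in row 0: changing M[0][1] by delta changes det by delta * cofactor(0,1).
Cofactor C_01 = (-1)^(0+1) * minor(0,1) = -6
Entry delta = 3 - 0 = 3
Det delta = 3 * -6 = -18
New det = -3 + -18 = -21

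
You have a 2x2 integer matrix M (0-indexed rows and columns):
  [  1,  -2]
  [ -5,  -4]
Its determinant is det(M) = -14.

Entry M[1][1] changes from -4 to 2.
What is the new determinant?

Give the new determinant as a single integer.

Answer: -8

Derivation:
det is linear in row 1: changing M[1][1] by delta changes det by delta * cofactor(1,1).
Cofactor C_11 = (-1)^(1+1) * minor(1,1) = 1
Entry delta = 2 - -4 = 6
Det delta = 6 * 1 = 6
New det = -14 + 6 = -8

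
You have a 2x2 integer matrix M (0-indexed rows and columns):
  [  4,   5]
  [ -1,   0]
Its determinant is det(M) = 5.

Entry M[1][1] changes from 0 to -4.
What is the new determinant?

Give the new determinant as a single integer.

det is linear in row 1: changing M[1][1] by delta changes det by delta * cofactor(1,1).
Cofactor C_11 = (-1)^(1+1) * minor(1,1) = 4
Entry delta = -4 - 0 = -4
Det delta = -4 * 4 = -16
New det = 5 + -16 = -11

Answer: -11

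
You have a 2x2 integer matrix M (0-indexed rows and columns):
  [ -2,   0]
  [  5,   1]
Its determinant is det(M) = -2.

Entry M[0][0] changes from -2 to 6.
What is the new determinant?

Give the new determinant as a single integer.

det is linear in row 0: changing M[0][0] by delta changes det by delta * cofactor(0,0).
Cofactor C_00 = (-1)^(0+0) * minor(0,0) = 1
Entry delta = 6 - -2 = 8
Det delta = 8 * 1 = 8
New det = -2 + 8 = 6

Answer: 6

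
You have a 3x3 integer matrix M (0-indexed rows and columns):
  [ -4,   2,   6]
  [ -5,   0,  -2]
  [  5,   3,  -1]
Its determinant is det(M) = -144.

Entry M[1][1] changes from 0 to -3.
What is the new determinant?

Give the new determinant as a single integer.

Answer: -66

Derivation:
det is linear in row 1: changing M[1][1] by delta changes det by delta * cofactor(1,1).
Cofactor C_11 = (-1)^(1+1) * minor(1,1) = -26
Entry delta = -3 - 0 = -3
Det delta = -3 * -26 = 78
New det = -144 + 78 = -66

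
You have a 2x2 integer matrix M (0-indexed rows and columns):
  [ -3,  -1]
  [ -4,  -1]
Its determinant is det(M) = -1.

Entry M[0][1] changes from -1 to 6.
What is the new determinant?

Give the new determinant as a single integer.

Answer: 27

Derivation:
det is linear in row 0: changing M[0][1] by delta changes det by delta * cofactor(0,1).
Cofactor C_01 = (-1)^(0+1) * minor(0,1) = 4
Entry delta = 6 - -1 = 7
Det delta = 7 * 4 = 28
New det = -1 + 28 = 27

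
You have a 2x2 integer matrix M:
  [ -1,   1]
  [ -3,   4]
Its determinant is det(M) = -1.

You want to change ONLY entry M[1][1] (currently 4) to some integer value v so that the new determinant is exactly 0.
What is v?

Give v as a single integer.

Answer: 3

Derivation:
det is linear in entry M[1][1]: det = old_det + (v - 4) * C_11
Cofactor C_11 = -1
Want det = 0: -1 + (v - 4) * -1 = 0
  (v - 4) = 1 / -1 = -1
  v = 4 + (-1) = 3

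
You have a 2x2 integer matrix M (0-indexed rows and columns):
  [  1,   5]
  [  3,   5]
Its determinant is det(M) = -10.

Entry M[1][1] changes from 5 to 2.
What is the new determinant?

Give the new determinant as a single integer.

det is linear in row 1: changing M[1][1] by delta changes det by delta * cofactor(1,1).
Cofactor C_11 = (-1)^(1+1) * minor(1,1) = 1
Entry delta = 2 - 5 = -3
Det delta = -3 * 1 = -3
New det = -10 + -3 = -13

Answer: -13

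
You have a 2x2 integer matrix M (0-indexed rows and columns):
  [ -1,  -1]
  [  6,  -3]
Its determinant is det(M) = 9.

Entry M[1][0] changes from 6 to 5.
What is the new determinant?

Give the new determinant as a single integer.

det is linear in row 1: changing M[1][0] by delta changes det by delta * cofactor(1,0).
Cofactor C_10 = (-1)^(1+0) * minor(1,0) = 1
Entry delta = 5 - 6 = -1
Det delta = -1 * 1 = -1
New det = 9 + -1 = 8

Answer: 8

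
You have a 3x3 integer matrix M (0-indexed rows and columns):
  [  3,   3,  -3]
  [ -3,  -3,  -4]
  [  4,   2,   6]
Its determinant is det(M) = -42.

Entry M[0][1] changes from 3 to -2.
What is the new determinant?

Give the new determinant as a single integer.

det is linear in row 0: changing M[0][1] by delta changes det by delta * cofactor(0,1).
Cofactor C_01 = (-1)^(0+1) * minor(0,1) = 2
Entry delta = -2 - 3 = -5
Det delta = -5 * 2 = -10
New det = -42 + -10 = -52

Answer: -52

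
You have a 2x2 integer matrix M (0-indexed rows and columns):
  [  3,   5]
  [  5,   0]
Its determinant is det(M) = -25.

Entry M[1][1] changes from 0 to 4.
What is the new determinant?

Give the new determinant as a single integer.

Answer: -13

Derivation:
det is linear in row 1: changing M[1][1] by delta changes det by delta * cofactor(1,1).
Cofactor C_11 = (-1)^(1+1) * minor(1,1) = 3
Entry delta = 4 - 0 = 4
Det delta = 4 * 3 = 12
New det = -25 + 12 = -13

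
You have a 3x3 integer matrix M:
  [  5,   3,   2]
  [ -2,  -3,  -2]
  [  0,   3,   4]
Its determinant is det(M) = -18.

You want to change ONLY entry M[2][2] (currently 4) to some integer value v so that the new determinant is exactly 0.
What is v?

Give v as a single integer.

det is linear in entry M[2][2]: det = old_det + (v - 4) * C_22
Cofactor C_22 = -9
Want det = 0: -18 + (v - 4) * -9 = 0
  (v - 4) = 18 / -9 = -2
  v = 4 + (-2) = 2

Answer: 2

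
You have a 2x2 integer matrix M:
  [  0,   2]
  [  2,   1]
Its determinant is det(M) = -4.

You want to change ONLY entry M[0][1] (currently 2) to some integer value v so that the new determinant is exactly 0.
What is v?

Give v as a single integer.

Answer: 0

Derivation:
det is linear in entry M[0][1]: det = old_det + (v - 2) * C_01
Cofactor C_01 = -2
Want det = 0: -4 + (v - 2) * -2 = 0
  (v - 2) = 4 / -2 = -2
  v = 2 + (-2) = 0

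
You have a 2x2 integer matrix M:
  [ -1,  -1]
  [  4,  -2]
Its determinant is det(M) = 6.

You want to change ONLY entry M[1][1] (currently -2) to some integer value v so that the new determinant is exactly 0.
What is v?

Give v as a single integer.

det is linear in entry M[1][1]: det = old_det + (v - -2) * C_11
Cofactor C_11 = -1
Want det = 0: 6 + (v - -2) * -1 = 0
  (v - -2) = -6 / -1 = 6
  v = -2 + (6) = 4

Answer: 4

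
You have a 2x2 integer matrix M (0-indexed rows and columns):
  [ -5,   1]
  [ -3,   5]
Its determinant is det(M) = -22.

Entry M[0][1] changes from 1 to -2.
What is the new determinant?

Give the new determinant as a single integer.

Answer: -31

Derivation:
det is linear in row 0: changing M[0][1] by delta changes det by delta * cofactor(0,1).
Cofactor C_01 = (-1)^(0+1) * minor(0,1) = 3
Entry delta = -2 - 1 = -3
Det delta = -3 * 3 = -9
New det = -22 + -9 = -31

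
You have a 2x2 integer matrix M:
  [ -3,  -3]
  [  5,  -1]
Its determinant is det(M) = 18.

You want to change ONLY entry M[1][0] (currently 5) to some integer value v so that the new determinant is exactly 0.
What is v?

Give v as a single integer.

Answer: -1

Derivation:
det is linear in entry M[1][0]: det = old_det + (v - 5) * C_10
Cofactor C_10 = 3
Want det = 0: 18 + (v - 5) * 3 = 0
  (v - 5) = -18 / 3 = -6
  v = 5 + (-6) = -1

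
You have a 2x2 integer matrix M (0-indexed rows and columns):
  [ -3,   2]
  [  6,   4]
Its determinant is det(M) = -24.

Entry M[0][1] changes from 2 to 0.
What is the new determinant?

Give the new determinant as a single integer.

det is linear in row 0: changing M[0][1] by delta changes det by delta * cofactor(0,1).
Cofactor C_01 = (-1)^(0+1) * minor(0,1) = -6
Entry delta = 0 - 2 = -2
Det delta = -2 * -6 = 12
New det = -24 + 12 = -12

Answer: -12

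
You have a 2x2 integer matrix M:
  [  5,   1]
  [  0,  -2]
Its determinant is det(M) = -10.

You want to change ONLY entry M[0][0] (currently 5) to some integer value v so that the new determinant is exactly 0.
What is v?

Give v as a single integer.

det is linear in entry M[0][0]: det = old_det + (v - 5) * C_00
Cofactor C_00 = -2
Want det = 0: -10 + (v - 5) * -2 = 0
  (v - 5) = 10 / -2 = -5
  v = 5 + (-5) = 0

Answer: 0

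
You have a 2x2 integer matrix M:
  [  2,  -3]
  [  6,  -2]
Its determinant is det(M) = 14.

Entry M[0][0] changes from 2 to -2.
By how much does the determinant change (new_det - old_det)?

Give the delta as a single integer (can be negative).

Answer: 8

Derivation:
Cofactor C_00 = -2
Entry delta = -2 - 2 = -4
Det delta = entry_delta * cofactor = -4 * -2 = 8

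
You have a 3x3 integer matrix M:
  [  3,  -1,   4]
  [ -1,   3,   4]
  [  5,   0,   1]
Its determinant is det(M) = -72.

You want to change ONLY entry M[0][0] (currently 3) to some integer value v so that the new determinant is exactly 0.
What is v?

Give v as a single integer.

Answer: 27

Derivation:
det is linear in entry M[0][0]: det = old_det + (v - 3) * C_00
Cofactor C_00 = 3
Want det = 0: -72 + (v - 3) * 3 = 0
  (v - 3) = 72 / 3 = 24
  v = 3 + (24) = 27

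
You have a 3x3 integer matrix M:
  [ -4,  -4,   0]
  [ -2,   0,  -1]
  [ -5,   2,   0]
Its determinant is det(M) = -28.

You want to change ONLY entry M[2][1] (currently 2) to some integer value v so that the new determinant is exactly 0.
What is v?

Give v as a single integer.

det is linear in entry M[2][1]: det = old_det + (v - 2) * C_21
Cofactor C_21 = -4
Want det = 0: -28 + (v - 2) * -4 = 0
  (v - 2) = 28 / -4 = -7
  v = 2 + (-7) = -5

Answer: -5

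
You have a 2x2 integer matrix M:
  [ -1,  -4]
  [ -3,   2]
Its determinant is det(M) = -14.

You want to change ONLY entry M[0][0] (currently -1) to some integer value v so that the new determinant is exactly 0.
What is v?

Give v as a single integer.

Answer: 6

Derivation:
det is linear in entry M[0][0]: det = old_det + (v - -1) * C_00
Cofactor C_00 = 2
Want det = 0: -14 + (v - -1) * 2 = 0
  (v - -1) = 14 / 2 = 7
  v = -1 + (7) = 6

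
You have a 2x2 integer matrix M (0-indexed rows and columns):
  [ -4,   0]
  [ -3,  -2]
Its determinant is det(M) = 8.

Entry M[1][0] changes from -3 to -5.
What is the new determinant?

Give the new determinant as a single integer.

det is linear in row 1: changing M[1][0] by delta changes det by delta * cofactor(1,0).
Cofactor C_10 = (-1)^(1+0) * minor(1,0) = 0
Entry delta = -5 - -3 = -2
Det delta = -2 * 0 = 0
New det = 8 + 0 = 8

Answer: 8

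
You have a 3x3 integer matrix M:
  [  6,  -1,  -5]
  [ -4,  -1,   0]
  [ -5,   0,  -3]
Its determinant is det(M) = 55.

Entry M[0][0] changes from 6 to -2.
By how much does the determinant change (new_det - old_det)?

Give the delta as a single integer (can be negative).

Answer: -24

Derivation:
Cofactor C_00 = 3
Entry delta = -2 - 6 = -8
Det delta = entry_delta * cofactor = -8 * 3 = -24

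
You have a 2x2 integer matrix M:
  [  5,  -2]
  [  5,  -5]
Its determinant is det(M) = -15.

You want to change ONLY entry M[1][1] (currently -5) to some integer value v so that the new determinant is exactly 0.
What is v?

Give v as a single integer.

Answer: -2

Derivation:
det is linear in entry M[1][1]: det = old_det + (v - -5) * C_11
Cofactor C_11 = 5
Want det = 0: -15 + (v - -5) * 5 = 0
  (v - -5) = 15 / 5 = 3
  v = -5 + (3) = -2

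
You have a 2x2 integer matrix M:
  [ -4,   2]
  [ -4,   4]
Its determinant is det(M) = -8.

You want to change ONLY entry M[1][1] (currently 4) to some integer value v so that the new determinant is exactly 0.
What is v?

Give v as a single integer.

det is linear in entry M[1][1]: det = old_det + (v - 4) * C_11
Cofactor C_11 = -4
Want det = 0: -8 + (v - 4) * -4 = 0
  (v - 4) = 8 / -4 = -2
  v = 4 + (-2) = 2

Answer: 2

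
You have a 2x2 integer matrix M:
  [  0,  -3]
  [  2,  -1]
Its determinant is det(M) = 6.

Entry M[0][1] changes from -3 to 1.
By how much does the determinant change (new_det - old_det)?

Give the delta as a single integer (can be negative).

Answer: -8

Derivation:
Cofactor C_01 = -2
Entry delta = 1 - -3 = 4
Det delta = entry_delta * cofactor = 4 * -2 = -8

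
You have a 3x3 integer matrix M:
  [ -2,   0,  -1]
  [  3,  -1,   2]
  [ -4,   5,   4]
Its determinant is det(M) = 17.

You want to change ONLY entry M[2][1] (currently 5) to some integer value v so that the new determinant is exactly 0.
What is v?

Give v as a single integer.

Answer: -12

Derivation:
det is linear in entry M[2][1]: det = old_det + (v - 5) * C_21
Cofactor C_21 = 1
Want det = 0: 17 + (v - 5) * 1 = 0
  (v - 5) = -17 / 1 = -17
  v = 5 + (-17) = -12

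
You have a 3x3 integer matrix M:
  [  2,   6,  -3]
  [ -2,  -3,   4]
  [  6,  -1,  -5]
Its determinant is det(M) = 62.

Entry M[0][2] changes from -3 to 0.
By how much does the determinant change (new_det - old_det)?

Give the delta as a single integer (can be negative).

Cofactor C_02 = 20
Entry delta = 0 - -3 = 3
Det delta = entry_delta * cofactor = 3 * 20 = 60

Answer: 60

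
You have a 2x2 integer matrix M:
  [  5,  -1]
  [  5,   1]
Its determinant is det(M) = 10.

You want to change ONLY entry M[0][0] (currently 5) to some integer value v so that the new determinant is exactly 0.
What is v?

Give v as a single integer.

Answer: -5

Derivation:
det is linear in entry M[0][0]: det = old_det + (v - 5) * C_00
Cofactor C_00 = 1
Want det = 0: 10 + (v - 5) * 1 = 0
  (v - 5) = -10 / 1 = -10
  v = 5 + (-10) = -5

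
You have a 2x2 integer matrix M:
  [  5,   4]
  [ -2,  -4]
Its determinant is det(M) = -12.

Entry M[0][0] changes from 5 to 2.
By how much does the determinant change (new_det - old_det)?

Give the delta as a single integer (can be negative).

Cofactor C_00 = -4
Entry delta = 2 - 5 = -3
Det delta = entry_delta * cofactor = -3 * -4 = 12

Answer: 12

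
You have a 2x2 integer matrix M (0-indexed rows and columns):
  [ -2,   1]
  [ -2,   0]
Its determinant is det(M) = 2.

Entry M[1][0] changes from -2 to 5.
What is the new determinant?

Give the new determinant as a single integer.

det is linear in row 1: changing M[1][0] by delta changes det by delta * cofactor(1,0).
Cofactor C_10 = (-1)^(1+0) * minor(1,0) = -1
Entry delta = 5 - -2 = 7
Det delta = 7 * -1 = -7
New det = 2 + -7 = -5

Answer: -5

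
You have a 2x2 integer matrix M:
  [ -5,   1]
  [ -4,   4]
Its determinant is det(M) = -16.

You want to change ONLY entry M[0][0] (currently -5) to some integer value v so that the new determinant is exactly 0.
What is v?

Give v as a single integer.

Answer: -1

Derivation:
det is linear in entry M[0][0]: det = old_det + (v - -5) * C_00
Cofactor C_00 = 4
Want det = 0: -16 + (v - -5) * 4 = 0
  (v - -5) = 16 / 4 = 4
  v = -5 + (4) = -1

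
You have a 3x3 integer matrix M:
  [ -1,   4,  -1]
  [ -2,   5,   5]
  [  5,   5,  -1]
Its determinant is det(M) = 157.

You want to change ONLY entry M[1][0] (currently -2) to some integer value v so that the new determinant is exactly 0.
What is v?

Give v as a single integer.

Answer: 155

Derivation:
det is linear in entry M[1][0]: det = old_det + (v - -2) * C_10
Cofactor C_10 = -1
Want det = 0: 157 + (v - -2) * -1 = 0
  (v - -2) = -157 / -1 = 157
  v = -2 + (157) = 155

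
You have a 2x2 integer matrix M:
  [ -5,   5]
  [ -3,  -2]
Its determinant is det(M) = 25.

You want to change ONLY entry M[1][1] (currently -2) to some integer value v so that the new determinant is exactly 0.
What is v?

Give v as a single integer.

det is linear in entry M[1][1]: det = old_det + (v - -2) * C_11
Cofactor C_11 = -5
Want det = 0: 25 + (v - -2) * -5 = 0
  (v - -2) = -25 / -5 = 5
  v = -2 + (5) = 3

Answer: 3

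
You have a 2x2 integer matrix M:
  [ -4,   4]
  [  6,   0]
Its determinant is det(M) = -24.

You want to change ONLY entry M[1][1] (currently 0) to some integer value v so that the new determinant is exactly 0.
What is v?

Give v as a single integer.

Answer: -6

Derivation:
det is linear in entry M[1][1]: det = old_det + (v - 0) * C_11
Cofactor C_11 = -4
Want det = 0: -24 + (v - 0) * -4 = 0
  (v - 0) = 24 / -4 = -6
  v = 0 + (-6) = -6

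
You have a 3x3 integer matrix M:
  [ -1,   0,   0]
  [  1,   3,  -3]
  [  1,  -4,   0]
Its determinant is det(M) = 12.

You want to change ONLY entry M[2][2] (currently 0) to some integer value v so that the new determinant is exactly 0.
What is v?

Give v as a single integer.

Answer: 4

Derivation:
det is linear in entry M[2][2]: det = old_det + (v - 0) * C_22
Cofactor C_22 = -3
Want det = 0: 12 + (v - 0) * -3 = 0
  (v - 0) = -12 / -3 = 4
  v = 0 + (4) = 4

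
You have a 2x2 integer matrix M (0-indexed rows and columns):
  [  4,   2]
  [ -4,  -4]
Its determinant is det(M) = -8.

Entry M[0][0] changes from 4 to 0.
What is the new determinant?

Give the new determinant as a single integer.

det is linear in row 0: changing M[0][0] by delta changes det by delta * cofactor(0,0).
Cofactor C_00 = (-1)^(0+0) * minor(0,0) = -4
Entry delta = 0 - 4 = -4
Det delta = -4 * -4 = 16
New det = -8 + 16 = 8

Answer: 8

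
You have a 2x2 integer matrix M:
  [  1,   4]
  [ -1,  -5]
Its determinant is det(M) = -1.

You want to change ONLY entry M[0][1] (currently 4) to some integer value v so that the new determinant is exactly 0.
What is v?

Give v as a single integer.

Answer: 5

Derivation:
det is linear in entry M[0][1]: det = old_det + (v - 4) * C_01
Cofactor C_01 = 1
Want det = 0: -1 + (v - 4) * 1 = 0
  (v - 4) = 1 / 1 = 1
  v = 4 + (1) = 5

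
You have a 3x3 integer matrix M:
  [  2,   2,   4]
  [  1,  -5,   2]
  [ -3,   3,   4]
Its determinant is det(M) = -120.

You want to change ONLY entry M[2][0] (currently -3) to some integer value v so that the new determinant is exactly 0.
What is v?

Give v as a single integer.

det is linear in entry M[2][0]: det = old_det + (v - -3) * C_20
Cofactor C_20 = 24
Want det = 0: -120 + (v - -3) * 24 = 0
  (v - -3) = 120 / 24 = 5
  v = -3 + (5) = 2

Answer: 2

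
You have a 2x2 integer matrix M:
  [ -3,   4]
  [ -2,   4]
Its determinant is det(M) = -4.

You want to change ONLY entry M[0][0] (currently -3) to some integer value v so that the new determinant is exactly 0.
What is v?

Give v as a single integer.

det is linear in entry M[0][0]: det = old_det + (v - -3) * C_00
Cofactor C_00 = 4
Want det = 0: -4 + (v - -3) * 4 = 0
  (v - -3) = 4 / 4 = 1
  v = -3 + (1) = -2

Answer: -2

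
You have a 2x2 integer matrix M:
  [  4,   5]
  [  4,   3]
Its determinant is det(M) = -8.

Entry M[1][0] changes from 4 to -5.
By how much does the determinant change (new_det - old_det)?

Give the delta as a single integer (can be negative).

Answer: 45

Derivation:
Cofactor C_10 = -5
Entry delta = -5 - 4 = -9
Det delta = entry_delta * cofactor = -9 * -5 = 45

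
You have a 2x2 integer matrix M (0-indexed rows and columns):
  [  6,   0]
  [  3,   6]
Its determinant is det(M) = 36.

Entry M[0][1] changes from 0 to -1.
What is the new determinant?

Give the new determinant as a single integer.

Answer: 39

Derivation:
det is linear in row 0: changing M[0][1] by delta changes det by delta * cofactor(0,1).
Cofactor C_01 = (-1)^(0+1) * minor(0,1) = -3
Entry delta = -1 - 0 = -1
Det delta = -1 * -3 = 3
New det = 36 + 3 = 39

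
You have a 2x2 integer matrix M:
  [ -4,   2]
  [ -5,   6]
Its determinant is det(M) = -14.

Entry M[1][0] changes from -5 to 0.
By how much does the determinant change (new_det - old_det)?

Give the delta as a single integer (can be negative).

Cofactor C_10 = -2
Entry delta = 0 - -5 = 5
Det delta = entry_delta * cofactor = 5 * -2 = -10

Answer: -10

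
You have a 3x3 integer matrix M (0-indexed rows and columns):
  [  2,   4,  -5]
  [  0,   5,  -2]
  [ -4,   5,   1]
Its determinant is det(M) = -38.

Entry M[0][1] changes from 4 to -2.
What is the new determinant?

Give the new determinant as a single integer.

Answer: -86

Derivation:
det is linear in row 0: changing M[0][1] by delta changes det by delta * cofactor(0,1).
Cofactor C_01 = (-1)^(0+1) * minor(0,1) = 8
Entry delta = -2 - 4 = -6
Det delta = -6 * 8 = -48
New det = -38 + -48 = -86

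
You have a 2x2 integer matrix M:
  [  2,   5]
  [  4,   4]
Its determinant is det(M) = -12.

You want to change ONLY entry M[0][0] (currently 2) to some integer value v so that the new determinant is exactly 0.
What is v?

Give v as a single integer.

Answer: 5

Derivation:
det is linear in entry M[0][0]: det = old_det + (v - 2) * C_00
Cofactor C_00 = 4
Want det = 0: -12 + (v - 2) * 4 = 0
  (v - 2) = 12 / 4 = 3
  v = 2 + (3) = 5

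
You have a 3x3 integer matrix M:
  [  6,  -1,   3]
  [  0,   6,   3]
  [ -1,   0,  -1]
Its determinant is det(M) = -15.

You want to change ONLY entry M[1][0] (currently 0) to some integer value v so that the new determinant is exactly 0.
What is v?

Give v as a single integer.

Answer: -15

Derivation:
det is linear in entry M[1][0]: det = old_det + (v - 0) * C_10
Cofactor C_10 = -1
Want det = 0: -15 + (v - 0) * -1 = 0
  (v - 0) = 15 / -1 = -15
  v = 0 + (-15) = -15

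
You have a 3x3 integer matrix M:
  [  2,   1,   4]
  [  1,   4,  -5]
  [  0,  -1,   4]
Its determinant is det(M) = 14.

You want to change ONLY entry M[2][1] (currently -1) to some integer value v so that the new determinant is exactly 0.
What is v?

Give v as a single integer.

det is linear in entry M[2][1]: det = old_det + (v - -1) * C_21
Cofactor C_21 = 14
Want det = 0: 14 + (v - -1) * 14 = 0
  (v - -1) = -14 / 14 = -1
  v = -1 + (-1) = -2

Answer: -2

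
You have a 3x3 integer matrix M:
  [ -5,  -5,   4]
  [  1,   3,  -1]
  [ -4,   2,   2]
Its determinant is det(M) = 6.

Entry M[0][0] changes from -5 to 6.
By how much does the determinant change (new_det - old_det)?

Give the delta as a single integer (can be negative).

Cofactor C_00 = 8
Entry delta = 6 - -5 = 11
Det delta = entry_delta * cofactor = 11 * 8 = 88

Answer: 88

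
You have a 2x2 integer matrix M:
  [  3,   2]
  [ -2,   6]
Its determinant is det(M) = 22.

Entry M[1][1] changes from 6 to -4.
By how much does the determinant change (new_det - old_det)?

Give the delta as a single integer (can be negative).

Answer: -30

Derivation:
Cofactor C_11 = 3
Entry delta = -4 - 6 = -10
Det delta = entry_delta * cofactor = -10 * 3 = -30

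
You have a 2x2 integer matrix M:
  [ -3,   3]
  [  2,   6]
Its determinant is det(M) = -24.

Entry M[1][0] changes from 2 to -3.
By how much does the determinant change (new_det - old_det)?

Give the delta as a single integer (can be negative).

Answer: 15

Derivation:
Cofactor C_10 = -3
Entry delta = -3 - 2 = -5
Det delta = entry_delta * cofactor = -5 * -3 = 15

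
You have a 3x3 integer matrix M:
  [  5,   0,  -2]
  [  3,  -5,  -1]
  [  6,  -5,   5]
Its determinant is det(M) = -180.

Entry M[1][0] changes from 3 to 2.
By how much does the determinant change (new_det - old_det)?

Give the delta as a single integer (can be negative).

Cofactor C_10 = 10
Entry delta = 2 - 3 = -1
Det delta = entry_delta * cofactor = -1 * 10 = -10

Answer: -10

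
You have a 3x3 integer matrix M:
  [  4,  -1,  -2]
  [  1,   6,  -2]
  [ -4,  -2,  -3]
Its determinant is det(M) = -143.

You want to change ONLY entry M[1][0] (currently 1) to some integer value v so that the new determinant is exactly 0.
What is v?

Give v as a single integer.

Answer: 144

Derivation:
det is linear in entry M[1][0]: det = old_det + (v - 1) * C_10
Cofactor C_10 = 1
Want det = 0: -143 + (v - 1) * 1 = 0
  (v - 1) = 143 / 1 = 143
  v = 1 + (143) = 144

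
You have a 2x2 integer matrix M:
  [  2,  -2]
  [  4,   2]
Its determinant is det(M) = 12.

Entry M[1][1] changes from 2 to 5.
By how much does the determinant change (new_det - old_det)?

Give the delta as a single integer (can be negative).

Answer: 6

Derivation:
Cofactor C_11 = 2
Entry delta = 5 - 2 = 3
Det delta = entry_delta * cofactor = 3 * 2 = 6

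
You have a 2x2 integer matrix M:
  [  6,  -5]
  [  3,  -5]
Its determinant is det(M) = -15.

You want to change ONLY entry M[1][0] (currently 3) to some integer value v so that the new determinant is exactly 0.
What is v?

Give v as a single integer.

Answer: 6

Derivation:
det is linear in entry M[1][0]: det = old_det + (v - 3) * C_10
Cofactor C_10 = 5
Want det = 0: -15 + (v - 3) * 5 = 0
  (v - 3) = 15 / 5 = 3
  v = 3 + (3) = 6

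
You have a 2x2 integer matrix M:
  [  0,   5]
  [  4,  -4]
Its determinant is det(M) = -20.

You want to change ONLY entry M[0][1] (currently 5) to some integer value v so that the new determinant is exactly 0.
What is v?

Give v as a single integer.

det is linear in entry M[0][1]: det = old_det + (v - 5) * C_01
Cofactor C_01 = -4
Want det = 0: -20 + (v - 5) * -4 = 0
  (v - 5) = 20 / -4 = -5
  v = 5 + (-5) = 0

Answer: 0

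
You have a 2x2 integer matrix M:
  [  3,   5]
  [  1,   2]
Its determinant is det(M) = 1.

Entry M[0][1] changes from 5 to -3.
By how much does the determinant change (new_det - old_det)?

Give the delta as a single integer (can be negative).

Cofactor C_01 = -1
Entry delta = -3 - 5 = -8
Det delta = entry_delta * cofactor = -8 * -1 = 8

Answer: 8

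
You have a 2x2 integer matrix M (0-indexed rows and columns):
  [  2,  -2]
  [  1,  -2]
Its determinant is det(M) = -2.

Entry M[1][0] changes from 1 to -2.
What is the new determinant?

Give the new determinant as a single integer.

det is linear in row 1: changing M[1][0] by delta changes det by delta * cofactor(1,0).
Cofactor C_10 = (-1)^(1+0) * minor(1,0) = 2
Entry delta = -2 - 1 = -3
Det delta = -3 * 2 = -6
New det = -2 + -6 = -8

Answer: -8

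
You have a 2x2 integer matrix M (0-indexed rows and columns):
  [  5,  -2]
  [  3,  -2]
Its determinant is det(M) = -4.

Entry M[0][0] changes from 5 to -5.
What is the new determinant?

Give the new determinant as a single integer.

det is linear in row 0: changing M[0][0] by delta changes det by delta * cofactor(0,0).
Cofactor C_00 = (-1)^(0+0) * minor(0,0) = -2
Entry delta = -5 - 5 = -10
Det delta = -10 * -2 = 20
New det = -4 + 20 = 16

Answer: 16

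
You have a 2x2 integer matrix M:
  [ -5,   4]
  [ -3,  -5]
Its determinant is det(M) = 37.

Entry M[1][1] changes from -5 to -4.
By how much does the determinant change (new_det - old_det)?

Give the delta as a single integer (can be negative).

Cofactor C_11 = -5
Entry delta = -4 - -5 = 1
Det delta = entry_delta * cofactor = 1 * -5 = -5

Answer: -5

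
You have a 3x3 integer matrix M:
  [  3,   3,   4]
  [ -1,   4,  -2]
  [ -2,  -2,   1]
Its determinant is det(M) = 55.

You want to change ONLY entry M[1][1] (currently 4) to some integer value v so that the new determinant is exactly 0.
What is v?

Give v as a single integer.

Answer: -1

Derivation:
det is linear in entry M[1][1]: det = old_det + (v - 4) * C_11
Cofactor C_11 = 11
Want det = 0: 55 + (v - 4) * 11 = 0
  (v - 4) = -55 / 11 = -5
  v = 4 + (-5) = -1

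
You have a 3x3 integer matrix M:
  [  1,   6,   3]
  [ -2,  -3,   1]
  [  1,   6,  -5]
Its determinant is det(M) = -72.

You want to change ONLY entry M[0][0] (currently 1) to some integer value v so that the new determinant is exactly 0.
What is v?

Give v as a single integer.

Answer: 9

Derivation:
det is linear in entry M[0][0]: det = old_det + (v - 1) * C_00
Cofactor C_00 = 9
Want det = 0: -72 + (v - 1) * 9 = 0
  (v - 1) = 72 / 9 = 8
  v = 1 + (8) = 9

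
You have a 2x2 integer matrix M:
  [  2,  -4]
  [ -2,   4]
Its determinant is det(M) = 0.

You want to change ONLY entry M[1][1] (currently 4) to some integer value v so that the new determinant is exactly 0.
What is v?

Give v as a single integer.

det is linear in entry M[1][1]: det = old_det + (v - 4) * C_11
Cofactor C_11 = 2
Want det = 0: 0 + (v - 4) * 2 = 0
  (v - 4) = 0 / 2 = 0
  v = 4 + (0) = 4

Answer: 4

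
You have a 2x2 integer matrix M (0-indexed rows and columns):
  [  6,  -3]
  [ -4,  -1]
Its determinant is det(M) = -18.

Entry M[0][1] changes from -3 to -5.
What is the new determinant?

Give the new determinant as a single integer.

Answer: -26

Derivation:
det is linear in row 0: changing M[0][1] by delta changes det by delta * cofactor(0,1).
Cofactor C_01 = (-1)^(0+1) * minor(0,1) = 4
Entry delta = -5 - -3 = -2
Det delta = -2 * 4 = -8
New det = -18 + -8 = -26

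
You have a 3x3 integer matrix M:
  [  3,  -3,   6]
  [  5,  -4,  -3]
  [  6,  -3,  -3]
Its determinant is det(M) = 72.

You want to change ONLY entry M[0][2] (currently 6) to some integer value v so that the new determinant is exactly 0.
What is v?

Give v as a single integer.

det is linear in entry M[0][2]: det = old_det + (v - 6) * C_02
Cofactor C_02 = 9
Want det = 0: 72 + (v - 6) * 9 = 0
  (v - 6) = -72 / 9 = -8
  v = 6 + (-8) = -2

Answer: -2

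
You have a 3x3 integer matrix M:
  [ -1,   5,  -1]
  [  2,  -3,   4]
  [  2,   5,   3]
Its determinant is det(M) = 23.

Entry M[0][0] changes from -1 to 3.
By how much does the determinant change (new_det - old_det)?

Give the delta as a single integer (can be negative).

Cofactor C_00 = -29
Entry delta = 3 - -1 = 4
Det delta = entry_delta * cofactor = 4 * -29 = -116

Answer: -116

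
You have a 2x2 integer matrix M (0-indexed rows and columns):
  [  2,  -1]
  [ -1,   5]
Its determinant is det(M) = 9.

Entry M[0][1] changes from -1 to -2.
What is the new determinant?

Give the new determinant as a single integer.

Answer: 8

Derivation:
det is linear in row 0: changing M[0][1] by delta changes det by delta * cofactor(0,1).
Cofactor C_01 = (-1)^(0+1) * minor(0,1) = 1
Entry delta = -2 - -1 = -1
Det delta = -1 * 1 = -1
New det = 9 + -1 = 8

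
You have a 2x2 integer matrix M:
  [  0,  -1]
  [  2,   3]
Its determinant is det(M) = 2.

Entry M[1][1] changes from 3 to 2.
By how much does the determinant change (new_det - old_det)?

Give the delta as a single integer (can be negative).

Cofactor C_11 = 0
Entry delta = 2 - 3 = -1
Det delta = entry_delta * cofactor = -1 * 0 = 0

Answer: 0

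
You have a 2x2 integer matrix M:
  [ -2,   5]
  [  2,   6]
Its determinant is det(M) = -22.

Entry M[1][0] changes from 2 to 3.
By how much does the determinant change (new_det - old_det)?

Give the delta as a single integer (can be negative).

Cofactor C_10 = -5
Entry delta = 3 - 2 = 1
Det delta = entry_delta * cofactor = 1 * -5 = -5

Answer: -5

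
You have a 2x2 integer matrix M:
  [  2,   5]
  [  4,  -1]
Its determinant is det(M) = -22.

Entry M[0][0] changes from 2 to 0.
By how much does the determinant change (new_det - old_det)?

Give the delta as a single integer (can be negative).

Answer: 2

Derivation:
Cofactor C_00 = -1
Entry delta = 0 - 2 = -2
Det delta = entry_delta * cofactor = -2 * -1 = 2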